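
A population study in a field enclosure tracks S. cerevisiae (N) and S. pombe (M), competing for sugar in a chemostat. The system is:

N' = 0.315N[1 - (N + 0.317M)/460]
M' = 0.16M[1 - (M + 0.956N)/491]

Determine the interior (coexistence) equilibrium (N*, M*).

N* ≈ 437, M* ≈ 73.5

Setting both brackets to zero gives the nullclines N + 0.317M = 460 and 0.956N + M = 491.
Substituting M = 491 - 0.956N into the first: N(1 - 0.317·0.956) = 460 - 0.317·491.
So N* = 304/0.697 = 437, and then M* = 491 - 0.956·437 = 73.5.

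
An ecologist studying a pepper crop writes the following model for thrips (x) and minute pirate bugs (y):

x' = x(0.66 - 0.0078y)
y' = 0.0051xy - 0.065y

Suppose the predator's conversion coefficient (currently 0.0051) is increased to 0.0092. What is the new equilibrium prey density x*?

At the interior fixed point, setting dy/dt = 0 with y > 0 fixes x* = (predator death rate)/(xy coefficient) — independent of the other coefficients.
With the change, x* = 0.065/0.0092 = 7.07; it falls from 12.7.

x* ≈ 7.07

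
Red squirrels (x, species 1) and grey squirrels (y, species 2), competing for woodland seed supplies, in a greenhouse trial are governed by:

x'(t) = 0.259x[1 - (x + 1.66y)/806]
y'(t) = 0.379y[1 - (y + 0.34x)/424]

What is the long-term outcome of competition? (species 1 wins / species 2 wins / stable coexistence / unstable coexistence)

stable coexistence

Compare the nullcline intercepts: K1/α12 = 806/1.66 = 486 > K2 = 424; K2/α21 = 424/0.34 = 1250 > K1 = 806.
Since both inequalities hold, each species can invade when rare, so the interior equilibrium is stable.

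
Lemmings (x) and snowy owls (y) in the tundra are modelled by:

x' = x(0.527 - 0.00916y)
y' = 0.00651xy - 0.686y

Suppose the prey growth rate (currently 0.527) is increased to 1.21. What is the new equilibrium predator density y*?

y* ≈ 132

At the interior fixed point, setting dx/dt = 0 with x > 0 fixes y* = (prey growth rate)/(xy coefficient) — independent of the other coefficients.
With the change, y* = 1.21/0.00916 = 132; it rises from 57.5.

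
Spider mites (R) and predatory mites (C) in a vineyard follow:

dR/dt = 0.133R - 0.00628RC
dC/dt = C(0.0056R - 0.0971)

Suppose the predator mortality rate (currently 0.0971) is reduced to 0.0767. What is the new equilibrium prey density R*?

R* ≈ 13.7

At the interior fixed point, setting dC/dt = 0 with C > 0 fixes R* = (predator death rate)/(RC coefficient) — independent of the other coefficients.
With the change, R* = 0.0767/0.0056 = 13.7; it falls from 17.3.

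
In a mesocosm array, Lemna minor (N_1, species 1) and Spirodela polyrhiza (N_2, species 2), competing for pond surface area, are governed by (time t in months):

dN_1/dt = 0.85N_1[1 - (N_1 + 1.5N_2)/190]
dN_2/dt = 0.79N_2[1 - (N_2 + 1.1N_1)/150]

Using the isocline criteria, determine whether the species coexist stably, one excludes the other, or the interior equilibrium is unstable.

unstable coexistence (outcome depends on initial conditions)

Compare the nullcline intercepts: K1/α12 = 190/1.5 = 127 < K2 = 150; K2/α21 = 150/1.1 = 136 < K1 = 190.
Since both are reversed, neither can invade when rare; the interior point is a saddle.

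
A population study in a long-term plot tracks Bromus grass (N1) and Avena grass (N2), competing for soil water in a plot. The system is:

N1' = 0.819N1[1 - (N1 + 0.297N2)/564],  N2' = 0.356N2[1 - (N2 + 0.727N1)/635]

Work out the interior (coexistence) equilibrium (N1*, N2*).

N1* ≈ 479, N2* ≈ 287

Setting both brackets to zero gives the nullclines N1 + 0.297N2 = 564 and 0.727N1 + N2 = 635.
Substituting N2 = 635 - 0.727N1 into the first: N1(1 - 0.297·0.727) = 564 - 0.297·635.
So N1* = 375/0.784 = 479, and then N2* = 635 - 0.727·479 = 287.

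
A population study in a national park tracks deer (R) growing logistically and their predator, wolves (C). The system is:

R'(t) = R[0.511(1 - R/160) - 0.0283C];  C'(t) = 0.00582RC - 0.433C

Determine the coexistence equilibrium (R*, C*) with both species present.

R* ≈ 74.4, C* ≈ 9.66

From dC/dt = 0 with C > 0: 0.00582R* = 0.433, so R* = 74.4.
Substitute into dR/dt = 0: 0.511(1 - 74.4/160) = 0.0283C*.
The bracket is 0.535, giving C* = 0.273/0.0283 = 9.66.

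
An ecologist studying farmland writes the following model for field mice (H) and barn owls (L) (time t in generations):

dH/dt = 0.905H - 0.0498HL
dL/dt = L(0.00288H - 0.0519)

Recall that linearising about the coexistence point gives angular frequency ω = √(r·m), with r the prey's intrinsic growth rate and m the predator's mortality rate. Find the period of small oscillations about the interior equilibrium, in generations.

Here r = 0.905 and m = 0.0519, so r·m = 0.047.
ω = √0.047 = 0.217 per generation, hence T = 2π/ω ≈ 29 generations.

T ≈ 29 generations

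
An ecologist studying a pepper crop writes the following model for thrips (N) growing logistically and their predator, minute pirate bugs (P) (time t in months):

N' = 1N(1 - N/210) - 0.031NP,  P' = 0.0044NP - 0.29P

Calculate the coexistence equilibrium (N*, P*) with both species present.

From dP/dt = 0 with P > 0: 0.0044N* = 0.29, so N* = 65.9.
Substitute into dN/dt = 0: 1(1 - 65.9/210) = 0.031P*.
The bracket is 0.686, giving P* = 0.686/0.031 = 22.1.

N* ≈ 65.9, P* ≈ 22.1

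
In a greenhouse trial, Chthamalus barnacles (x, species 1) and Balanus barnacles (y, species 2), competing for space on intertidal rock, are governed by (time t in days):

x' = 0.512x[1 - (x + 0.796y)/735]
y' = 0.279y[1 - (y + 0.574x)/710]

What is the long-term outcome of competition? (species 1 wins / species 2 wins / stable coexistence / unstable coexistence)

stable coexistence

Compare the nullcline intercepts: K1/α12 = 735/0.796 = 923 > K2 = 710; K2/α21 = 710/0.574 = 1240 > K1 = 735.
Since both inequalities hold, each species can invade when rare, so the interior equilibrium is stable.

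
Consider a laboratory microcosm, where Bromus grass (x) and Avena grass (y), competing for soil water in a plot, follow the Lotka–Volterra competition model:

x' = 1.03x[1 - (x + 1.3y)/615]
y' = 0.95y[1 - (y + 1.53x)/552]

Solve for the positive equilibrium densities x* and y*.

Setting both brackets to zero gives the nullclines x + 1.3y = 615 and 1.53x + y = 552.
Substituting y = 552 - 1.53x into the first: x(1 - 1.3·1.53) = 615 - 1.3·552.
So x* = -103/-0.989 = 104, and then y* = 552 - 1.53·104 = 393.

x* ≈ 104, y* ≈ 393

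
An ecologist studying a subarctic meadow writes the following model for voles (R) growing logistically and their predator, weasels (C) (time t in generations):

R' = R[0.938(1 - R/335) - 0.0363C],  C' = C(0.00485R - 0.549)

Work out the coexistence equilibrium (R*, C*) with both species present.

R* ≈ 113, C* ≈ 17.1

From dC/dt = 0 with C > 0: 0.00485R* = 0.549, so R* = 113.
Substitute into dR/dt = 0: 0.938(1 - 113/335) = 0.0363C*.
The bracket is 0.662, giving C* = 0.621/0.0363 = 17.1.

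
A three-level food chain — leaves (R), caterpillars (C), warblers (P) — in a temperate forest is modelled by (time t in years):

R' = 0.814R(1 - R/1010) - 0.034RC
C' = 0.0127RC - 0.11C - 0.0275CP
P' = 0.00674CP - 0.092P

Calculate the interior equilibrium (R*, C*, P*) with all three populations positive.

From dP/dt = 0: 0.00674C* = 0.092, so C* = 13.6.
From dR/dt = 0: 0.814(1 - R*/1010) = 0.034·13.6, giving R* = 1010·(1 - 0.57) = 434.
From dC/dt = 0: 0.0127·434 - 0.11 = 0.0275P*, so P* = 5.4/0.0275 = 197.

R* ≈ 434, C* ≈ 13.6, P* ≈ 197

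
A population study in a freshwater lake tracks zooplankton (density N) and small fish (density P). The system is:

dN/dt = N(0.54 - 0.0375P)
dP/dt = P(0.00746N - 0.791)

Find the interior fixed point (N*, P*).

Set dP/dt = 0 with P > 0: 0.00746N - 0.791 = 0, so N* = 0.791/0.00746 = 106.
Set dN/dt = 0 with N > 0: 0.54 - 0.0375P = 0, so P* = 0.54/0.0375 = 14.4.

N* ≈ 106, P* ≈ 14.4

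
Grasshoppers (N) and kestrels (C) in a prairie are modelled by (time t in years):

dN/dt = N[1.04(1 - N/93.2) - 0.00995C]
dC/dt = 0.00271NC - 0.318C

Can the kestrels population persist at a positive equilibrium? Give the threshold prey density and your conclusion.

The predator equation gives dC/dt > 0 only when N > 0.318/0.00271 = 117.
Without the predator, N → K = 93.2. Since 93.2 < 117, the predator cannot invade.

Threshold N = 117; K < 117, so no, the predator goes extinct.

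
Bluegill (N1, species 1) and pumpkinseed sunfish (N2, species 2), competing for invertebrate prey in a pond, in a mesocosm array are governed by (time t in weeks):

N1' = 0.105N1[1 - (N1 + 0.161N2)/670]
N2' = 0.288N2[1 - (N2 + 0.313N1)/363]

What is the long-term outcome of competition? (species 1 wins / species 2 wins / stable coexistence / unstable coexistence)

stable coexistence

Compare the nullcline intercepts: K1/α12 = 670/0.161 = 4160 > K2 = 363; K2/α21 = 363/0.313 = 1160 > K1 = 670.
Since both inequalities hold, each species can invade when rare, so the interior equilibrium is stable.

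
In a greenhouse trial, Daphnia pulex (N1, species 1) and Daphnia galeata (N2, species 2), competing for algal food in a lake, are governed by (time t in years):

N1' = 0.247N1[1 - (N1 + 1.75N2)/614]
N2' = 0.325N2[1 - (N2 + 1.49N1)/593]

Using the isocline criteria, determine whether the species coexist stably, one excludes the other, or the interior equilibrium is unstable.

unstable coexistence (outcome depends on initial conditions)

Compare the nullcline intercepts: K1/α12 = 614/1.75 = 351 < K2 = 593; K2/α21 = 593/1.49 = 398 < K1 = 614.
Since both are reversed, neither can invade when rare; the interior point is a saddle.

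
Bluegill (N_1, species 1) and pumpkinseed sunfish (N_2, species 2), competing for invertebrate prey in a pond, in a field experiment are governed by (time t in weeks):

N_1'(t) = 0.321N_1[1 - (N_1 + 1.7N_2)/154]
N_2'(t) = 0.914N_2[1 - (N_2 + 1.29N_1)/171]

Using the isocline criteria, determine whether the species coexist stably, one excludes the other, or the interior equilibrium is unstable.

unstable coexistence (outcome depends on initial conditions)

Compare the nullcline intercepts: K1/α12 = 154/1.7 = 90.6 < K2 = 171; K2/α21 = 171/1.29 = 133 < K1 = 154.
Since both are reversed, neither can invade when rare; the interior point is a saddle.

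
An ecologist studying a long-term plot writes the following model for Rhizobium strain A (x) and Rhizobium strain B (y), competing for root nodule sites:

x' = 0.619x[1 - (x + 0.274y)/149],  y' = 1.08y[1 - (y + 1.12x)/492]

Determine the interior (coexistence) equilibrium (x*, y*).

x* ≈ 20.5, y* ≈ 469

Setting both brackets to zero gives the nullclines x + 0.274y = 149 and 1.12x + y = 492.
Substituting y = 492 - 1.12x into the first: x(1 - 0.274·1.12) = 149 - 0.274·492.
So x* = 14.2/0.693 = 20.5, and then y* = 492 - 1.12·20.5 = 469.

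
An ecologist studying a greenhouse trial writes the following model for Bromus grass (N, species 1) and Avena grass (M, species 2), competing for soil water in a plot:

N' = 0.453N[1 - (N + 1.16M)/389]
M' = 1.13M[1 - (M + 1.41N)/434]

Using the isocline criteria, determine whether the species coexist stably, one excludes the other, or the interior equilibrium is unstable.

Compare the nullcline intercepts: K1/α12 = 389/1.16 = 335 < K2 = 434; K2/α21 = 434/1.41 = 308 < K1 = 389.
Since both are reversed, neither can invade when rare; the interior point is a saddle.

unstable coexistence (outcome depends on initial conditions)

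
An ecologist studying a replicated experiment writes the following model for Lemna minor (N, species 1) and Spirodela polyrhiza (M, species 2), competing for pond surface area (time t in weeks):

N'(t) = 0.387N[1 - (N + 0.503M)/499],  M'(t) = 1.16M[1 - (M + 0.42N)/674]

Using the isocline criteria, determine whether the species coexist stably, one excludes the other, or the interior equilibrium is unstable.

stable coexistence

Compare the nullcline intercepts: K1/α12 = 499/0.503 = 992 > K2 = 674; K2/α21 = 674/0.42 = 1600 > K1 = 499.
Since both inequalities hold, each species can invade when rare, so the interior equilibrium is stable.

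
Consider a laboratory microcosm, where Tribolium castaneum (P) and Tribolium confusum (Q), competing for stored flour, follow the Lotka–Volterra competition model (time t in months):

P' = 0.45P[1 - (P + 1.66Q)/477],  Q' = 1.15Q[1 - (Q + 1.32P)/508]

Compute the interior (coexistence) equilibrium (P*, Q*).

P* ≈ 307, Q* ≈ 102

Setting both brackets to zero gives the nullclines P + 1.66Q = 477 and 1.32P + Q = 508.
Substituting Q = 508 - 1.32P into the first: P(1 - 1.66·1.32) = 477 - 1.66·508.
So P* = -366/-1.19 = 307, and then Q* = 508 - 1.32·307 = 102.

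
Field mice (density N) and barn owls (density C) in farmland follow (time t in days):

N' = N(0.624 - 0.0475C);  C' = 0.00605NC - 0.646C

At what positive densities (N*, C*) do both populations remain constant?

Set dC/dt = 0 with C > 0: 0.00605N - 0.646 = 0, so N* = 0.646/0.00605 = 107.
Set dN/dt = 0 with N > 0: 0.624 - 0.0475C = 0, so C* = 0.624/0.0475 = 13.1.

N* ≈ 107, C* ≈ 13.1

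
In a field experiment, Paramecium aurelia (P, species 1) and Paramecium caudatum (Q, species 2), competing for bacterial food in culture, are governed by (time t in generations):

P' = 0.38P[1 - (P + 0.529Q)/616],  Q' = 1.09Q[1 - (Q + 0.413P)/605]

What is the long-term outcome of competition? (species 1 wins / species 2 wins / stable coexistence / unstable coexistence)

Compare the nullcline intercepts: K1/α12 = 616/0.529 = 1160 > K2 = 605; K2/α21 = 605/0.413 = 1460 > K1 = 616.
Since both inequalities hold, each species can invade when rare, so the interior equilibrium is stable.

stable coexistence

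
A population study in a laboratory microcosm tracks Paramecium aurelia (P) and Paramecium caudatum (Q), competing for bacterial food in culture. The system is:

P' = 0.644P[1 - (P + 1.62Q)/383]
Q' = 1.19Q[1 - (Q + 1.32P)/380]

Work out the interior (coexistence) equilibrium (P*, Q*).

Setting both brackets to zero gives the nullclines P + 1.62Q = 383 and 1.32P + Q = 380.
Substituting Q = 380 - 1.32P into the first: P(1 - 1.62·1.32) = 383 - 1.62·380.
So P* = -233/-1.14 = 204, and then Q* = 380 - 1.32·204 = 110.

P* ≈ 204, Q* ≈ 110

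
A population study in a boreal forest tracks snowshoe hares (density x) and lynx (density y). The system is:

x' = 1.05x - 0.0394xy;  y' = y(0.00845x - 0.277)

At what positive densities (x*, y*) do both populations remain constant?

x* ≈ 32.8, y* ≈ 26.6

Set dy/dt = 0 with y > 0: 0.00845x - 0.277 = 0, so x* = 0.277/0.00845 = 32.8.
Set dx/dt = 0 with x > 0: 1.05 - 0.0394y = 0, so y* = 1.05/0.0394 = 26.6.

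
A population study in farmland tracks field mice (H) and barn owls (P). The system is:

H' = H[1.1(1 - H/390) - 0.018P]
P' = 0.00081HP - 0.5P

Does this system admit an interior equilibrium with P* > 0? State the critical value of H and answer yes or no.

The predator equation gives dP/dt > 0 only when H > 0.5/0.00081 = 617.
Without the predator, H → K = 390. Since 390 < 617, the predator cannot invade.

Threshold H = 617; K < 617, so no, the predator goes extinct.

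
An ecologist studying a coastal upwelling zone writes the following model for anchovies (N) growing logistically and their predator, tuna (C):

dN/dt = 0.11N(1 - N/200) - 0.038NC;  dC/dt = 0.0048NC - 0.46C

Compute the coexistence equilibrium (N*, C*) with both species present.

From dC/dt = 0 with C > 0: 0.0048N* = 0.46, so N* = 95.8.
Substitute into dN/dt = 0: 0.11(1 - 95.8/200) = 0.038C*.
The bracket is 0.521, giving C* = 0.0573/0.038 = 1.51.

N* ≈ 95.8, C* ≈ 1.51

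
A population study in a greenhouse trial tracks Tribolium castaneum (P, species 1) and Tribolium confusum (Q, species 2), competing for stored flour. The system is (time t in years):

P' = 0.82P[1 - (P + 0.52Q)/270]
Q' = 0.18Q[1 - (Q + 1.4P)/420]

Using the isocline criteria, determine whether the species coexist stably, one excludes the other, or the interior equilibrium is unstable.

stable coexistence

Compare the nullcline intercepts: K1/α12 = 270/0.52 = 519 > K2 = 420; K2/α21 = 420/1.4 = 300 > K1 = 270.
Since both inequalities hold, each species can invade when rare, so the interior equilibrium is stable.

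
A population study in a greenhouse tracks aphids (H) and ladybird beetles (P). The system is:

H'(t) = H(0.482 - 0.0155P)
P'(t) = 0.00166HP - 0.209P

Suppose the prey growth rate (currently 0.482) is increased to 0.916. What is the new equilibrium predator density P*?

P* ≈ 59.1

At the interior fixed point, setting dH/dt = 0 with H > 0 fixes P* = (prey growth rate)/(HP coefficient) — independent of the other coefficients.
With the change, P* = 0.916/0.0155 = 59.1; it rises from 31.1.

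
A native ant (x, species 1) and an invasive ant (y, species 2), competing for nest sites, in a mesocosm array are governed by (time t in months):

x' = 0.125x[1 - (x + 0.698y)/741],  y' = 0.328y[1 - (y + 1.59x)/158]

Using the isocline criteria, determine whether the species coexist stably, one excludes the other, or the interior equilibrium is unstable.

Compare the nullcline intercepts: K1/α12 = 741/0.698 = 1060 > K2 = 158; K2/α21 = 158/1.59 = 99.4 < K1 = 741.
Since the inequalities point opposite ways, species 1 can invade but species 2 cannot.

species 1 excludes species 2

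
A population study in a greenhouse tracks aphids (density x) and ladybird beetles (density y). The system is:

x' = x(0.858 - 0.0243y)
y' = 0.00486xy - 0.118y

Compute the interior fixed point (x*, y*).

Set dy/dt = 0 with y > 0: 0.00486x - 0.118 = 0, so x* = 0.118/0.00486 = 24.3.
Set dx/dt = 0 with x > 0: 0.858 - 0.0243y = 0, so y* = 0.858/0.0243 = 35.3.

x* ≈ 24.3, y* ≈ 35.3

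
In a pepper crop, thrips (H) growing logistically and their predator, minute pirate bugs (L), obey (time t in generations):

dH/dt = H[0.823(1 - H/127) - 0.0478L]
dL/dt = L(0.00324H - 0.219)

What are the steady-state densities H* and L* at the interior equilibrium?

From dL/dt = 0 with L > 0: 0.00324H* = 0.219, so H* = 67.6.
Substitute into dH/dt = 0: 0.823(1 - 67.6/127) = 0.0478L*.
The bracket is 0.468, giving L* = 0.385/0.0478 = 8.05.

H* ≈ 67.6, L* ≈ 8.05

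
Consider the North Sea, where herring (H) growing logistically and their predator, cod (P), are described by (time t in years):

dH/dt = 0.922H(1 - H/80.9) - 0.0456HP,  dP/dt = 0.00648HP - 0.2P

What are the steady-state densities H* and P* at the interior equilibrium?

H* ≈ 30.9, P* ≈ 12.5

From dP/dt = 0 with P > 0: 0.00648H* = 0.2, so H* = 30.9.
Substitute into dH/dt = 0: 0.922(1 - 30.9/80.9) = 0.0456P*.
The bracket is 0.618, giving P* = 0.57/0.0456 = 12.5.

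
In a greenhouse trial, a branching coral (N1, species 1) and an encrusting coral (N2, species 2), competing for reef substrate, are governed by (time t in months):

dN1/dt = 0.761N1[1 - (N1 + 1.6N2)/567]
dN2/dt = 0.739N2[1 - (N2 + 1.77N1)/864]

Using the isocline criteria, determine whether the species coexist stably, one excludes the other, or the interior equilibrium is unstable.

Compare the nullcline intercepts: K1/α12 = 567/1.6 = 354 < K2 = 864; K2/α21 = 864/1.77 = 488 < K1 = 567.
Since both are reversed, neither can invade when rare; the interior point is a saddle.

unstable coexistence (outcome depends on initial conditions)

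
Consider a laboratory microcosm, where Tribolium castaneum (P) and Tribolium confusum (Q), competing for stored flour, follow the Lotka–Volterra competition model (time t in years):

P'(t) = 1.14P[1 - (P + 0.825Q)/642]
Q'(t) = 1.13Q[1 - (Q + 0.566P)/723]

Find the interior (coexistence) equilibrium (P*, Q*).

Setting both brackets to zero gives the nullclines P + 0.825Q = 642 and 0.566P + Q = 723.
Substituting Q = 723 - 0.566P into the first: P(1 - 0.825·0.566) = 642 - 0.825·723.
So P* = 45.5/0.533 = 85.4, and then Q* = 723 - 0.566·85.4 = 675.

P* ≈ 85.4, Q* ≈ 675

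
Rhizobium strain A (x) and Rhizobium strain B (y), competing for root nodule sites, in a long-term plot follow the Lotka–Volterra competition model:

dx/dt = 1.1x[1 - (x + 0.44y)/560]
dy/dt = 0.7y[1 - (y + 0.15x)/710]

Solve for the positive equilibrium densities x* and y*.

Setting both brackets to zero gives the nullclines x + 0.44y = 560 and 0.15x + y = 710.
Substituting y = 710 - 0.15x into the first: x(1 - 0.44·0.15) = 560 - 0.44·710.
So x* = 248/0.934 = 265, and then y* = 710 - 0.15·265 = 670.

x* ≈ 265, y* ≈ 670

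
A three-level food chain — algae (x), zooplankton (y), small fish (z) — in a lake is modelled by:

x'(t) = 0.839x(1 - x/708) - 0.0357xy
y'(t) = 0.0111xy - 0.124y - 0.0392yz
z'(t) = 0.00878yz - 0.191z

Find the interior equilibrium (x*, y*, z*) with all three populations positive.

From dz/dt = 0: 0.00878y* = 0.191, so y* = 21.8.
From dx/dt = 0: 0.839(1 - x*/708) = 0.0357·21.8, giving x* = 708·(1 - 0.926) = 52.6.
From dy/dt = 0: 0.0111·52.6 - 0.124 = 0.0392z*, so z* = 0.46/0.0392 = 11.7.

x* ≈ 52.6, y* ≈ 21.8, z* ≈ 11.7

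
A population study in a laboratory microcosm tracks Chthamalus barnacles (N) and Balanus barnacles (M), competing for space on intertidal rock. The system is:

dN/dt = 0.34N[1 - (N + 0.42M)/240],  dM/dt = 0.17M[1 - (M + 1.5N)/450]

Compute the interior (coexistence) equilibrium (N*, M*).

N* ≈ 138, M* ≈ 243

Setting both brackets to zero gives the nullclines N + 0.42M = 240 and 1.5N + M = 450.
Substituting M = 450 - 1.5N into the first: N(1 - 0.42·1.5) = 240 - 0.42·450.
So N* = 51/0.37 = 138, and then M* = 450 - 1.5·138 = 243.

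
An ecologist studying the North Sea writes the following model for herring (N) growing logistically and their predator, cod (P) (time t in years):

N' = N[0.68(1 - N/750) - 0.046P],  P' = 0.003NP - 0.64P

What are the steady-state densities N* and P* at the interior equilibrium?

N* ≈ 213, P* ≈ 10.6

From dP/dt = 0 with P > 0: 0.003N* = 0.64, so N* = 213.
Substitute into dN/dt = 0: 0.68(1 - 213/750) = 0.046P*.
The bracket is 0.716, giving P* = 0.487/0.046 = 10.6.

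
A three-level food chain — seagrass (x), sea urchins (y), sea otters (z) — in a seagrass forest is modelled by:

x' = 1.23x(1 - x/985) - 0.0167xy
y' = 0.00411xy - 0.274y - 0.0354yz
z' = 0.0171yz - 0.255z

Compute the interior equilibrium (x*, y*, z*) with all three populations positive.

x* ≈ 786, y* ≈ 14.9, z* ≈ 83.5

From dz/dt = 0: 0.0171y* = 0.255, so y* = 14.9.
From dx/dt = 0: 1.23(1 - x*/985) = 0.0167·14.9, giving x* = 985·(1 - 0.202) = 786.
From dy/dt = 0: 0.00411·786 - 0.274 = 0.0354z*, so z* = 2.95/0.0354 = 83.5.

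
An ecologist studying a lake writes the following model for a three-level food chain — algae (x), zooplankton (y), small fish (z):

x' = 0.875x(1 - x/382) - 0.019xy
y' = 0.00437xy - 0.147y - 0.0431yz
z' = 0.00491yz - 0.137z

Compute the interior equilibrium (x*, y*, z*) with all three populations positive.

x* ≈ 151, y* ≈ 27.9, z* ≈ 11.9

From dz/dt = 0: 0.00491y* = 0.137, so y* = 27.9.
From dx/dt = 0: 0.875(1 - x*/382) = 0.019·27.9, giving x* = 382·(1 - 0.606) = 151.
From dy/dt = 0: 0.00437·151 - 0.147 = 0.0431z*, so z* = 0.511/0.0431 = 11.9.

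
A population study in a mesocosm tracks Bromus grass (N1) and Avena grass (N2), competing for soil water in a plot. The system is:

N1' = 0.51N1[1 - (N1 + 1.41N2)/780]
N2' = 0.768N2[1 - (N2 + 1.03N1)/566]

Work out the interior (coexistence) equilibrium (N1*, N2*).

N1* ≈ 39.9, N2* ≈ 525

Setting both brackets to zero gives the nullclines N1 + 1.41N2 = 780 and 1.03N1 + N2 = 566.
Substituting N2 = 566 - 1.03N1 into the first: N1(1 - 1.41·1.03) = 780 - 1.41·566.
So N1* = -18.1/-0.452 = 39.9, and then N2* = 566 - 1.03·39.9 = 525.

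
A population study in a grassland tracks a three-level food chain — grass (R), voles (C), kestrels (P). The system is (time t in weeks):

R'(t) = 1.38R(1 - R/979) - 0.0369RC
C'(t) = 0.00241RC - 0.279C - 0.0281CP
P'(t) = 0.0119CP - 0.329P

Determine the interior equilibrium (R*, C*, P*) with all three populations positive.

R* ≈ 255, C* ≈ 27.6, P* ≈ 12

From dP/dt = 0: 0.0119C* = 0.329, so C* = 27.6.
From dR/dt = 0: 1.38(1 - R*/979) = 0.0369·27.6, giving R* = 979·(1 - 0.739) = 255.
From dC/dt = 0: 0.00241·255 - 0.279 = 0.0281P*, so P* = 0.336/0.0281 = 12.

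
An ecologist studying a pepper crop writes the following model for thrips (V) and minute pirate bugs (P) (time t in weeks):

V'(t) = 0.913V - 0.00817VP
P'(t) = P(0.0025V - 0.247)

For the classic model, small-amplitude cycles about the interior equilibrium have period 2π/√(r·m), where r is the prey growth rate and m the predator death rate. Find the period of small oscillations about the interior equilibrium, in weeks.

Here r = 0.913 and m = 0.247, so r·m = 0.226.
ω = √0.226 = 0.475 per week, hence T = 2π/ω ≈ 13.2 weeks.

T ≈ 13.2 weeks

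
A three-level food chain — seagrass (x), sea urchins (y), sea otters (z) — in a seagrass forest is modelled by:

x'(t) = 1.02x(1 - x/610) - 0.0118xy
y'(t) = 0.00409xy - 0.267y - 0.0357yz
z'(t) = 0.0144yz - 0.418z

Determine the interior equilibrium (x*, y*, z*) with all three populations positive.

x* ≈ 405, y* ≈ 29, z* ≈ 38.9

From dz/dt = 0: 0.0144y* = 0.418, so y* = 29.
From dx/dt = 0: 1.02(1 - x*/610) = 0.0118·29, giving x* = 610·(1 - 0.336) = 405.
From dy/dt = 0: 0.00409·405 - 0.267 = 0.0357z*, so z* = 1.39/0.0357 = 38.9.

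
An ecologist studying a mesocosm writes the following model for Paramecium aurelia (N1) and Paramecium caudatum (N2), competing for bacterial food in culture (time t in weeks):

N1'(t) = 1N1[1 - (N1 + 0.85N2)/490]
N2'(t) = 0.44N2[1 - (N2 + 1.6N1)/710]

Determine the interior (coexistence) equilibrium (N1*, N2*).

N1* ≈ 315, N2* ≈ 206

Setting both brackets to zero gives the nullclines N1 + 0.85N2 = 490 and 1.6N1 + N2 = 710.
Substituting N2 = 710 - 1.6N1 into the first: N1(1 - 0.85·1.6) = 490 - 0.85·710.
So N1* = -114/-0.36 = 315, and then N2* = 710 - 1.6·315 = 206.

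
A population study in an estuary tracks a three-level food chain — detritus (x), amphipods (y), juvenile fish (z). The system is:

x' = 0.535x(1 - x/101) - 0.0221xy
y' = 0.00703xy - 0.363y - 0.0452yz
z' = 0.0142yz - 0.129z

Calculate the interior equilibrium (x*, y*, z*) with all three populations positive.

From dz/dt = 0: 0.0142y* = 0.129, so y* = 9.08.
From dx/dt = 0: 0.535(1 - x*/101) = 0.0221·9.08, giving x* = 101·(1 - 0.375) = 63.1.
From dy/dt = 0: 0.00703·63.1 - 0.363 = 0.0452z*, so z* = 0.0806/0.0452 = 1.78.

x* ≈ 63.1, y* ≈ 9.08, z* ≈ 1.78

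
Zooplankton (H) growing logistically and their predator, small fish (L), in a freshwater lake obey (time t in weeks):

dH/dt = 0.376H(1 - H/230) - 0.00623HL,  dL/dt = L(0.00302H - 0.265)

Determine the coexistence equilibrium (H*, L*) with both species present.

From dL/dt = 0 with L > 0: 0.00302H* = 0.265, so H* = 87.7.
Substitute into dH/dt = 0: 0.376(1 - 87.7/230) = 0.00623L*.
The bracket is 0.618, giving L* = 0.233/0.00623 = 37.3.

H* ≈ 87.7, L* ≈ 37.3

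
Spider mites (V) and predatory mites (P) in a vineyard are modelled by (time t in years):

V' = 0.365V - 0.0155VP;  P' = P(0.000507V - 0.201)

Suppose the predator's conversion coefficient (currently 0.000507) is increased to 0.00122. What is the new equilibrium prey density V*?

V* ≈ 165

At the interior fixed point, setting dP/dt = 0 with P > 0 fixes V* = (predator death rate)/(VP coefficient) — independent of the other coefficients.
With the change, V* = 0.201/0.00122 = 165; it falls from 396.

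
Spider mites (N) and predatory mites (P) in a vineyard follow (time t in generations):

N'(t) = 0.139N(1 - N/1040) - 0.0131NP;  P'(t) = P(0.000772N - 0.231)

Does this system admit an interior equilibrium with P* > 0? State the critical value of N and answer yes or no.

Threshold N = 299; K > 299, so yes, the predator persists.

The predator equation gives dP/dt > 0 only when N > 0.231/0.000772 = 299.
Without the predator, N → K = 1040. Since 1040 > 299, the predator can invade and persist.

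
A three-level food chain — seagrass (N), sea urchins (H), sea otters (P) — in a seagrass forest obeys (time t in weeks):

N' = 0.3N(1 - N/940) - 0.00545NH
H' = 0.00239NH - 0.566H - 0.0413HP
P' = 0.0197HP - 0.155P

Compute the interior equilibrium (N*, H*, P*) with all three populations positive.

From dP/dt = 0: 0.0197H* = 0.155, so H* = 7.87.
From dN/dt = 0: 0.3(1 - N*/940) = 0.00545·7.87, giving N* = 940·(1 - 0.143) = 806.
From dH/dt = 0: 0.00239·806 - 0.566 = 0.0413P*, so P* = 1.36/0.0413 = 32.9.

N* ≈ 806, H* ≈ 7.87, P* ≈ 32.9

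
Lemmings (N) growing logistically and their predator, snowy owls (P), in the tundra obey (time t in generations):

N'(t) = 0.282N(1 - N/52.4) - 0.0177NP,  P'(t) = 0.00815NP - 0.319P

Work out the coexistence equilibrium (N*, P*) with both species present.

From dP/dt = 0 with P > 0: 0.00815N* = 0.319, so N* = 39.1.
Substitute into dN/dt = 0: 0.282(1 - 39.1/52.4) = 0.0177P*.
The bracket is 0.253, giving P* = 0.0714/0.0177 = 4.03.

N* ≈ 39.1, P* ≈ 4.03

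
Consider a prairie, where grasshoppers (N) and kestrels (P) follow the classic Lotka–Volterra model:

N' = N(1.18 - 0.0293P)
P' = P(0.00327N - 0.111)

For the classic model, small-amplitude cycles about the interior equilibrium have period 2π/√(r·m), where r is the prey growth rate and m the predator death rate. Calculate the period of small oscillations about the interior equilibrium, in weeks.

T ≈ 17.4 weeks

Here r = 1.18 and m = 0.111, so r·m = 0.131.
ω = √0.131 = 0.362 per week, hence T = 2π/ω ≈ 17.4 weeks.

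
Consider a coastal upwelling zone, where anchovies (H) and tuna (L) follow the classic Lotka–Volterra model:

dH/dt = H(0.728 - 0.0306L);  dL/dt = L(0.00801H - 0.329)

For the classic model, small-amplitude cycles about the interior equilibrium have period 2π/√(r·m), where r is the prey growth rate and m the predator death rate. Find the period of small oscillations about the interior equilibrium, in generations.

T ≈ 12.8 generations

Here r = 0.728 and m = 0.329, so r·m = 0.24.
ω = √0.24 = 0.489 per generation, hence T = 2π/ω ≈ 12.8 generations.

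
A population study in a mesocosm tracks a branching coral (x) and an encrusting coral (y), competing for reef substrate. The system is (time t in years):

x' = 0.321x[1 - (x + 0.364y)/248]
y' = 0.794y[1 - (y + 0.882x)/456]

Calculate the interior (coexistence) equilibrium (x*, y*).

x* ≈ 121, y* ≈ 349

Setting both brackets to zero gives the nullclines x + 0.364y = 248 and 0.882x + y = 456.
Substituting y = 456 - 0.882x into the first: x(1 - 0.364·0.882) = 248 - 0.364·456.
So x* = 82/0.679 = 121, and then y* = 456 - 0.882·121 = 349.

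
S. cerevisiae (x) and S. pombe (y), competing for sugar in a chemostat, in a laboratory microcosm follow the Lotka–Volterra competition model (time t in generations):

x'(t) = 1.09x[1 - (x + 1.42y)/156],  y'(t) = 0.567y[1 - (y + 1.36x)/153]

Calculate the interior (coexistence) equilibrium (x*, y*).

x* ≈ 65.8, y* ≈ 63.5

Setting both brackets to zero gives the nullclines x + 1.42y = 156 and 1.36x + y = 153.
Substituting y = 153 - 1.36x into the first: x(1 - 1.42·1.36) = 156 - 1.42·153.
So x* = -61.3/-0.931 = 65.8, and then y* = 153 - 1.36·65.8 = 63.5.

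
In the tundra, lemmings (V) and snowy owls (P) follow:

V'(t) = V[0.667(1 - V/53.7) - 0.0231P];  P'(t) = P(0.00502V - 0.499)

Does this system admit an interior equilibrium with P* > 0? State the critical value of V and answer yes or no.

The predator equation gives dP/dt > 0 only when V > 0.499/0.00502 = 99.4.
Without the predator, V → K = 53.7. Since 53.7 < 99.4, the predator cannot invade.

Threshold V = 99.4; K < 99.4, so no, the predator goes extinct.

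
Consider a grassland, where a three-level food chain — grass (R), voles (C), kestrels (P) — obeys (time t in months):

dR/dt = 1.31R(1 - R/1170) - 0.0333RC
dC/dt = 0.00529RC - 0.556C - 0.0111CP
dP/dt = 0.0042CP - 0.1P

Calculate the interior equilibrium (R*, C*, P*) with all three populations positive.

From dP/dt = 0: 0.0042C* = 0.1, so C* = 23.8.
From dR/dt = 0: 1.31(1 - R*/1170) = 0.0333·23.8, giving R* = 1170·(1 - 0.605) = 462.
From dC/dt = 0: 0.00529·462 - 0.556 = 0.0111P*, so P* = 1.89/0.0111 = 170.

R* ≈ 462, C* ≈ 23.8, P* ≈ 170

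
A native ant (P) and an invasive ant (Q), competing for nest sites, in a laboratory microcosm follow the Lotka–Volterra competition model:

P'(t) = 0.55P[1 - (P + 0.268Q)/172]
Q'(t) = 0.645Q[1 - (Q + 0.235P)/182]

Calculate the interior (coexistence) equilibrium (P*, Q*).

P* ≈ 132, Q* ≈ 151

Setting both brackets to zero gives the nullclines P + 0.268Q = 172 and 0.235P + Q = 182.
Substituting Q = 182 - 0.235P into the first: P(1 - 0.268·0.235) = 172 - 0.268·182.
So P* = 123/0.937 = 132, and then Q* = 182 - 0.235·132 = 151.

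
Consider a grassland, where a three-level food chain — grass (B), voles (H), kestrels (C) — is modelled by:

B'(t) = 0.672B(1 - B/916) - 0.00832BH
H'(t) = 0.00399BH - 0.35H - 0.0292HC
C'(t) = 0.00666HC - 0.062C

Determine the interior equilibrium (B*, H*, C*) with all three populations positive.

B* ≈ 810, H* ≈ 9.31, C* ≈ 98.8

From dC/dt = 0: 0.00666H* = 0.062, so H* = 9.31.
From dB/dt = 0: 0.672(1 - B*/916) = 0.00832·9.31, giving B* = 916·(1 - 0.115) = 810.
From dH/dt = 0: 0.00399·810 - 0.35 = 0.0292C*, so C* = 2.88/0.0292 = 98.8.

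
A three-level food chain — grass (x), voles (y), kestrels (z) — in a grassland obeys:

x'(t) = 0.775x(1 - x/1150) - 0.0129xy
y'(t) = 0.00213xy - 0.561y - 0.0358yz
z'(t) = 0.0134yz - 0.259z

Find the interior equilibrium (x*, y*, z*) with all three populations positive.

x* ≈ 780, y* ≈ 19.3, z* ≈ 30.7

From dz/dt = 0: 0.0134y* = 0.259, so y* = 19.3.
From dx/dt = 0: 0.775(1 - x*/1150) = 0.0129·19.3, giving x* = 1150·(1 - 0.322) = 780.
From dy/dt = 0: 0.00213·780 - 0.561 = 0.0358z*, so z* = 1.1/0.0358 = 30.7.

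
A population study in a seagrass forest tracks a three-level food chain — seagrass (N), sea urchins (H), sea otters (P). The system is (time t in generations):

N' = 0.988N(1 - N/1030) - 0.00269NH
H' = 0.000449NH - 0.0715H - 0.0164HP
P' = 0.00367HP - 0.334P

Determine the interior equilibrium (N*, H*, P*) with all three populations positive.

From dP/dt = 0: 0.00367H* = 0.334, so H* = 91.
From dN/dt = 0: 0.988(1 - N*/1030) = 0.00269·91, giving N* = 1030·(1 - 0.248) = 775.
From dH/dt = 0: 0.000449·775 - 0.0715 = 0.0164P*, so P* = 0.276/0.0164 = 16.9.

N* ≈ 775, H* ≈ 91, P* ≈ 16.9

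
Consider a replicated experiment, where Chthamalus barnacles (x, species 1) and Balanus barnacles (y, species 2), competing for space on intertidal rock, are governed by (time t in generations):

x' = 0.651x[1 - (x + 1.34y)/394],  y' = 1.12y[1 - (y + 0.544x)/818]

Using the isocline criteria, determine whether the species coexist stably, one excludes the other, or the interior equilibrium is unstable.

species 2 excludes species 1

Compare the nullcline intercepts: K1/α12 = 394/1.34 = 294 < K2 = 818; K2/α21 = 818/0.544 = 1500 > K1 = 394.
Since the inequalities point opposite ways, species 2 can invade but species 1 cannot.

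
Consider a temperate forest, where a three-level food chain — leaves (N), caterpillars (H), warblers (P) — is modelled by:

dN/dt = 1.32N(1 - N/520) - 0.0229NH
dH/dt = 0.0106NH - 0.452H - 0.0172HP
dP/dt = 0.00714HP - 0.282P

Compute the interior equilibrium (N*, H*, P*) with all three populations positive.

N* ≈ 164, H* ≈ 39.5, P* ≈ 74.6

From dP/dt = 0: 0.00714H* = 0.282, so H* = 39.5.
From dN/dt = 0: 1.32(1 - N*/520) = 0.0229·39.5, giving N* = 520·(1 - 0.685) = 164.
From dH/dt = 0: 0.0106·164 - 0.452 = 0.0172P*, so P* = 1.28/0.0172 = 74.6.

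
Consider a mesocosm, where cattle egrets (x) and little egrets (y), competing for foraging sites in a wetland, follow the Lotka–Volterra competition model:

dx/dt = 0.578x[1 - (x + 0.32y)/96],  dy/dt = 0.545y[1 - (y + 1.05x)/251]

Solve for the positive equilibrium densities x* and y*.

x* ≈ 23.6, y* ≈ 226

Setting both brackets to zero gives the nullclines x + 0.32y = 96 and 1.05x + y = 251.
Substituting y = 251 - 1.05x into the first: x(1 - 0.32·1.05) = 96 - 0.32·251.
So x* = 15.7/0.664 = 23.6, and then y* = 251 - 1.05·23.6 = 226.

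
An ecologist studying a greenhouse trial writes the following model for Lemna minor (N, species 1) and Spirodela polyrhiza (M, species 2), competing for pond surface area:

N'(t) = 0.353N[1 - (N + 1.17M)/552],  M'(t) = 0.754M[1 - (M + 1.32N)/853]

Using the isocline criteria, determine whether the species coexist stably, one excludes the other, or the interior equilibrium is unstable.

Compare the nullcline intercepts: K1/α12 = 552/1.17 = 472 < K2 = 853; K2/α21 = 853/1.32 = 646 > K1 = 552.
Since the inequalities point opposite ways, species 2 can invade but species 1 cannot.

species 2 excludes species 1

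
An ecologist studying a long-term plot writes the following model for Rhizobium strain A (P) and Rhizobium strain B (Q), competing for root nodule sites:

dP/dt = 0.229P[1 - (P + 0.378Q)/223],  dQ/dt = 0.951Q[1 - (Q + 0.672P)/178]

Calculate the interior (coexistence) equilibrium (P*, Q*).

P* ≈ 209, Q* ≈ 37.7

Setting both brackets to zero gives the nullclines P + 0.378Q = 223 and 0.672P + Q = 178.
Substituting Q = 178 - 0.672P into the first: P(1 - 0.378·0.672) = 223 - 0.378·178.
So P* = 156/0.746 = 209, and then Q* = 178 - 0.672·209 = 37.7.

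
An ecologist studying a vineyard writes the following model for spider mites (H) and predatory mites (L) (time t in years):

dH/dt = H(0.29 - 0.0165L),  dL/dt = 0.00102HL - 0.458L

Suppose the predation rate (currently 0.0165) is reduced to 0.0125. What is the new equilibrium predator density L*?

At the interior fixed point, setting dH/dt = 0 with H > 0 fixes L* = (prey growth rate)/(HL coefficient) — independent of the other coefficients.
With the change, L* = 0.29/0.0125 = 23.2; it rises from 17.6.

L* ≈ 23.2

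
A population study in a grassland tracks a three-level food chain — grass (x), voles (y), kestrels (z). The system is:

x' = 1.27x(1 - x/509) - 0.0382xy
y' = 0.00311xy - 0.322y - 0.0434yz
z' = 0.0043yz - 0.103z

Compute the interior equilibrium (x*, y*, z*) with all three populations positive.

x* ≈ 142, y* ≈ 24, z* ≈ 2.78

From dz/dt = 0: 0.0043y* = 0.103, so y* = 24.
From dx/dt = 0: 1.27(1 - x*/509) = 0.0382·24, giving x* = 509·(1 - 0.72) = 142.
From dy/dt = 0: 0.00311·142 - 0.322 = 0.0434z*, so z* = 0.12/0.0434 = 2.78.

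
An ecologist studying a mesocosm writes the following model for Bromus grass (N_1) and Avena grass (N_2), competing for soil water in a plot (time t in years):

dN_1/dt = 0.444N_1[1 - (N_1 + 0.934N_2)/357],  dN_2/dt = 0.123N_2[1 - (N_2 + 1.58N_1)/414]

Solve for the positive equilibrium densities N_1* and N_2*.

Setting both brackets to zero gives the nullclines N_1 + 0.934N_2 = 357 and 1.58N_1 + N_2 = 414.
Substituting N_2 = 414 - 1.58N_1 into the first: N_1(1 - 0.934·1.58) = 357 - 0.934·414.
So N_1* = -29.7/-0.476 = 62.4, and then N_2* = 414 - 1.58·62.4 = 315.

N_1* ≈ 62.4, N_2* ≈ 315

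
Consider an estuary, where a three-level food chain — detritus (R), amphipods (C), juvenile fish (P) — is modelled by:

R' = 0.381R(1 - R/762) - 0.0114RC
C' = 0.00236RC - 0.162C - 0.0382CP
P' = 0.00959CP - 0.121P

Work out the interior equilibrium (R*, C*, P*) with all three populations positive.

From dP/dt = 0: 0.00959C* = 0.121, so C* = 12.6.
From dR/dt = 0: 0.381(1 - R*/762) = 0.0114·12.6, giving R* = 762·(1 - 0.378) = 474.
From dC/dt = 0: 0.00236·474 - 0.162 = 0.0382P*, so P* = 0.957/0.0382 = 25.1.

R* ≈ 474, C* ≈ 12.6, P* ≈ 25.1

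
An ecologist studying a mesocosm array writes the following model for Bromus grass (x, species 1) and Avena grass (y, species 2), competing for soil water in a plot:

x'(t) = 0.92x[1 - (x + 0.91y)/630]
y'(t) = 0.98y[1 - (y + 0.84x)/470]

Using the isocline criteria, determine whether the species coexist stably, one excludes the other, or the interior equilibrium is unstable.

Compare the nullcline intercepts: K1/α12 = 630/0.91 = 692 > K2 = 470; K2/α21 = 470/0.84 = 560 < K1 = 630.
Since the inequalities point opposite ways, species 1 can invade but species 2 cannot.

species 1 excludes species 2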